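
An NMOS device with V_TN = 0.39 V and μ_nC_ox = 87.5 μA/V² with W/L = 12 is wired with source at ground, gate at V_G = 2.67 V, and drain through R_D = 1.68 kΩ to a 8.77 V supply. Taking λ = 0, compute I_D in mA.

I_D = 2.73 mA

V_GS = V_G = 2.67 V, so V_ov = 2.67 − 0.39 = 2.28 V.
k_n = μ_nC_ox · (W/L) = 1.05 mA/V².
Assume saturation: I_D = ½ k_n V_ov² = 0.5 × 1.05 × 2.28² = 2.73 mA, giving V_DS = V_DD − I_D R_D = 8.77 − 2.73 × 1.68 = 4.19 V.
V_DS = 4.19 V ≥ V_ov = 2.28 V, confirming saturation.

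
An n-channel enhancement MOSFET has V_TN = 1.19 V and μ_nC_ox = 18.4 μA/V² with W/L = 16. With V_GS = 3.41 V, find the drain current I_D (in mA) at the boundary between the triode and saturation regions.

I_D = 0.725 mA

At the boundary V_DS = V_ov = V_GS − V_TN = 3.41 − 1.19 = 2.22 V.
k_n = μ_nC_ox · (W/L) = 0.2944 mA/V².
I_D = ½ k_n V_ov² = 0.5 × 0.2944 × 2.22² = 0.725 mA.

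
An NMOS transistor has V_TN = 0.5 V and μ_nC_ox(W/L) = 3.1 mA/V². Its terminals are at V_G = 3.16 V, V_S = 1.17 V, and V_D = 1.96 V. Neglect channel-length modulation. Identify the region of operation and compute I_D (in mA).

V_GS = V_G − V_S = 3.16 − 1.17 = 1.99 V; V_DS = V_D − V_S = 1.96 − 1.17 = 0.79 V.
V_ov = V_GS − V_TN = 1.99 − 0.5 = 1.49 V.
Since V_DS = 0.79 V < V_ov = 1.49 V, the device is in the triode region.
I_D = k_n [V_ov · V_DS − ½ V_DS²] = 3.1 × [1.49 × 0.79 − 0.5 × 0.79²] = 2.68 mA.

Triode; I_D = 2.68 mA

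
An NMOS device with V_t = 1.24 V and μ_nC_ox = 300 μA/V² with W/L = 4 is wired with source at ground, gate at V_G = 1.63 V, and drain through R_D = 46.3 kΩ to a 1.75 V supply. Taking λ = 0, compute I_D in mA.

I_D = 0.0359 mA

V_GS = V_G = 1.63 V, so V_ov = 1.63 − 1.24 = 0.39 V.
k_n = μ_nC_ox · (W/L) = 1.2 mA/V².
Assume saturation: I_D = ½ k_n V_ov² = 0.5 × 1.2 × 0.39² = 0.0913 mA, giving V_DS = V_DD − I_D R_D = 1.75 − 0.0913 × 46.3 = -2.48 V.
But -2.48 V < V_ov = 0.39 V, so the device is actually in triode.
In triode I_D = k_n[V_ov V_DS − ½ V_DS²] and I_D = (V_DD − V_DS)/R_D. Equating: 27.8 V_DS² − 22.67 V_DS + 1.75 = 0, giving V_DS = 0.0863 V (the root below V_ov).
I_D = (1.75 − 0.0863) / 46.3 = 0.0359 mA.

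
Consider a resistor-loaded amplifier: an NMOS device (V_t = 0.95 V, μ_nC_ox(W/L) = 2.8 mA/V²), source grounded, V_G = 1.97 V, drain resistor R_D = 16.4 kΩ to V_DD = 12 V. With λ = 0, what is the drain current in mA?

V_GS = V_G = 1.97 V, so V_ov = 1.97 − 0.95 = 1.02 V.
Assume saturation: I_D = ½ k_n V_ov² = 0.5 × 2.8 × 1.02² = 1.46 mA, giving V_DS = V_DD − I_D R_D = 12 − 1.46 × 16.4 = -11.9 V.
But -11.9 V < V_ov = 1.02 V, so the device is actually in triode.
In triode I_D = k_n[V_ov V_DS − ½ V_DS²] and I_D = (V_DD − V_DS)/R_D. Equating: 23 V_DS² − 47.84 V_DS + 12 = 0, giving V_DS = 0.292 V (the root below V_ov).
I_D = (12 − 0.292) / 16.4 = 0.714 mA.

I_D = 0.714 mA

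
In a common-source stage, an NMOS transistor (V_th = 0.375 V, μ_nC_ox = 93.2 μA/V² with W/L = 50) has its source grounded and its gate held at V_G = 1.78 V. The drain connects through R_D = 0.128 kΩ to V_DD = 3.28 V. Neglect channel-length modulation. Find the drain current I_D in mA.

I_D = 4.60 mA

V_GS = V_G = 1.78 V, so V_ov = 1.78 − 0.375 = 1.41 V.
k_n = μ_nC_ox · (W/L) = 4.66 mA/V².
Assume saturation: I_D = ½ k_n V_ov² = 0.5 × 4.66 × 1.41² = 4.6 mA, giving V_DS = V_DD − I_D R_D = 3.28 − 4.6 × 0.128 = 2.69 V.
V_DS = 2.69 V ≥ V_ov = 1.41 V, confirming saturation.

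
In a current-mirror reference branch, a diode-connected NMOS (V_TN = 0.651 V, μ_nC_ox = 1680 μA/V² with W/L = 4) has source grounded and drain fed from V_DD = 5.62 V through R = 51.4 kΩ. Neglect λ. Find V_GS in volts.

With gate tied to drain, V_GS = V_DS ≥ V_GS − V_TN, so the device is in saturation.
k_n = μ_nC_ox · (W/L) = 6.72 mA/V².
KCL at the drain: ½ k_n (V_GS − V_TN)² = (V_DD − V_GS)/R.
Let x = V_GS − 0.651. Then 173 x² + x − 4.969 = 0, giving x = 0.167 V (positive root), so V_GS = 0.818 V.
I_D = (V_DD − V_GS)/R = (5.62 − 0.818) / 51.4 = 0.0934 mA.

V_GS = 0.818 V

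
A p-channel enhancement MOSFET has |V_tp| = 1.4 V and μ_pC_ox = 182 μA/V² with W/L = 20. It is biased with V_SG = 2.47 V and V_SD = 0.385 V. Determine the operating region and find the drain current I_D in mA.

Triode; I_D = 1.23 mA

k_p = μ_pC_ox · (W/L) = 3.64 mA/V².
V_ov = V_SG − |V_tp| = 2.47 − 1.4 = 1.07 V.
Since V_SD = 0.385 V < V_ov = 1.07 V, the device is in the triode region.
I_D = k_p [V_ov · V_SD − ½ V_SD²] = 3.64 × [1.07 × 0.385 − 0.5 × 0.385²] = 1.23 mA.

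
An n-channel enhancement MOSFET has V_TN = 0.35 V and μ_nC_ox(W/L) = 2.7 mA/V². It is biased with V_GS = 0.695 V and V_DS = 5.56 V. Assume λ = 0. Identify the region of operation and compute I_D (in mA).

V_ov = V_GS − V_TN = 0.695 − 0.35 = 0.345 V.
Since V_DS = 5.56 V ≥ V_ov = 0.345 V, the device is in saturation.
I_D = ½ k_n V_ov² = 0.5 × 2.7 × 0.345² = 0.161 mA.

Saturation; I_D = 0.161 mA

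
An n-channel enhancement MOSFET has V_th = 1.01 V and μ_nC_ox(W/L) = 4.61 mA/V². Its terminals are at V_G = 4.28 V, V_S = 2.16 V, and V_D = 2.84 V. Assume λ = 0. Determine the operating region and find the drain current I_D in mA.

Triode; I_D = 2.41 mA

V_GS = V_G − V_S = 4.28 − 2.16 = 2.12 V; V_DS = V_D − V_S = 2.84 − 2.16 = 0.68 V.
V_ov = V_GS − V_th = 2.12 − 1.01 = 1.11 V.
Since V_DS = 0.68 V < V_ov = 1.11 V, the device is in the triode region.
I_D = k_n [V_ov · V_DS − ½ V_DS²] = 4.61 × [1.11 × 0.68 − 0.5 × 0.68²] = 2.41 mA.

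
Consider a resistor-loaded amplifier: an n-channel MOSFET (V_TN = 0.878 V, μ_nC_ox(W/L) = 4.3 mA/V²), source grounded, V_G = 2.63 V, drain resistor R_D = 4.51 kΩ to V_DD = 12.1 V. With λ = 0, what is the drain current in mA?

I_D = 2.60 mA

V_GS = V_G = 2.63 V, so V_ov = 2.63 − 0.878 = 1.75 V.
Assume saturation: I_D = ½ k_n V_ov² = 0.5 × 4.3 × 1.75² = 6.6 mA, giving V_DS = V_DD − I_D R_D = 12.1 − 6.6 × 4.51 = -17.7 V.
But -17.7 V < V_ov = 1.75 V, so the device is actually in triode.
In triode I_D = k_n[V_ov V_DS − ½ V_DS²] and I_D = (V_DD − V_DS)/R_D. Equating: 9.7 V_DS² − 34.98 V_DS + 12.1 = 0, giving V_DS = 0.388 V (the root below V_ov).
I_D = (12.1 − 0.388) / 4.51 = 2.6 mA.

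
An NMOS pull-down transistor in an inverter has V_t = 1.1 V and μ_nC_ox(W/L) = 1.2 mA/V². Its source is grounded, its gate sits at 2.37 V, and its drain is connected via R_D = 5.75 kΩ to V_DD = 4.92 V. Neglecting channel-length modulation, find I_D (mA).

I_D = 0.742 mA

V_GS = V_G = 2.37 V, so V_ov = 2.37 − 1.1 = 1.27 V.
Assume saturation: I_D = ½ k_n V_ov² = 0.5 × 1.2 × 1.27² = 0.968 mA, giving V_DS = V_DD − I_D R_D = 4.92 − 0.968 × 5.75 = -0.645 V.
But -0.645 V < V_ov = 1.27 V, so the device is actually in triode.
In triode I_D = k_n[V_ov V_DS − ½ V_DS²] and I_D = (V_DD − V_DS)/R_D. Equating: 3.45 V_DS² − 9.763 V_DS + 4.92 = 0, giving V_DS = 0.656 V (the root below V_ov).
I_D = (4.92 − 0.656) / 5.75 = 0.742 mA.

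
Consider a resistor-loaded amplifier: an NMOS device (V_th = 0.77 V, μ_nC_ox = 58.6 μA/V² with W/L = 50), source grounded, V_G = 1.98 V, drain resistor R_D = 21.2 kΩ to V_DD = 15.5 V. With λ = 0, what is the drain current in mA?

I_D = 0.721 mA

V_GS = V_G = 1.98 V, so V_ov = 1.98 − 0.77 = 1.21 V.
k_n = μ_nC_ox · (W/L) = 2.93 mA/V².
Assume saturation: I_D = ½ k_n V_ov² = 0.5 × 2.93 × 1.21² = 2.14 mA, giving V_DS = V_DD − I_D R_D = 15.5 − 2.14 × 21.2 = -30 V.
But -30 V < V_ov = 1.21 V, so the device is actually in triode.
In triode I_D = k_n[V_ov V_DS − ½ V_DS²] and I_D = (V_DD − V_DS)/R_D. Equating: 31.1 V_DS² − 76.16 V_DS + 15.5 = 0, giving V_DS = 0.224 V (the root below V_ov).
I_D = (15.5 − 0.224) / 21.2 = 0.721 mA.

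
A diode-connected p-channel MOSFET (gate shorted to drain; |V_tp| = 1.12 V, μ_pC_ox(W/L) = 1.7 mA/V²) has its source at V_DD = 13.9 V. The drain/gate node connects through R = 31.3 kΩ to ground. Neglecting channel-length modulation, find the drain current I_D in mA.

With gate tied to drain, V_SG = V_SD ≥ V_SG − |V_tp|, so the device is in saturation.
KCL at the drain: ½ k_p (V_SG − |V_tp|)² = (V_DD − V_SG)/R.
Let x = V_SG − 1.12. Then 26.6 x² + x − 12.78 = 0, giving x = 0.675 V (positive root), so V_SG = 1.79 V.
I_D = (V_DD − V_SG)/R = (13.9 − 1.79) / 31.3 = 0.387 mA.

I_D = 0.387 mA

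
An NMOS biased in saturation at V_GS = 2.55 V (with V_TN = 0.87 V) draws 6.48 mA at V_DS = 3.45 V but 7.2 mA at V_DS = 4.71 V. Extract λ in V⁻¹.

λ = 0.127 V⁻¹

With V_GS fixed, I_D ∝ (1 + λ V_DS) in saturation, so I_D2/I_D1 = (1 + λ V_DS2)/(1 + λ V_DS1).
7.2/6.48 = 1.111 = (1 + 4.71 λ)/(1 + 3.45 λ).
Solving: λ (I_D1 V_DS2 − I_D2 V_DS1) = I_D2 − I_D1, so λ = (7.2 − 6.48) / (6.48 × 4.71 − 7.2 × 3.45) = 0.72 / 5.68 = 0.127 V⁻¹.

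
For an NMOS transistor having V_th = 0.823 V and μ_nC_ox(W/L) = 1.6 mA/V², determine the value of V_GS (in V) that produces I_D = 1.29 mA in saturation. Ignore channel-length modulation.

In saturation I_D = ½ k_n (V_GS − V_th)², so V_GS − V_th = √(2 I_D / k_n) = √(2 × 1.29 / 1.6) = 1.27 V.
V_GS = 0.823 + 1.27 = 2.09 V.

V_GS = 2.09 V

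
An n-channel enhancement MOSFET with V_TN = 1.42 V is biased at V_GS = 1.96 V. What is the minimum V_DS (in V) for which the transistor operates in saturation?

V_DS,sat = 0.540 V

The boundary between triode and saturation is V_DS = V_GS − V_TN = V_ov.
V_ov = 1.96 − 1.42 = 0.54 V.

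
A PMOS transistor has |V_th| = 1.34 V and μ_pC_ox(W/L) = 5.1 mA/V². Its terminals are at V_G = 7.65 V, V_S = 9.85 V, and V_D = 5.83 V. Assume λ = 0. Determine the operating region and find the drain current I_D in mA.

V_SG = V_S − V_G = 9.85 − 7.65 = 2.2 V; V_SD = V_S − V_D = 9.85 − 5.83 = 4.02 V.
V_ov = V_SG − |V_th| = 2.2 − 1.34 = 0.86 V.
Since V_SD = 4.02 V ≥ V_ov = 0.86 V, the device is in saturation.
I_D = ½ k_p V_ov² = 0.5 × 5.1 × 0.86² = 1.89 mA.

Saturation; I_D = 1.89 mA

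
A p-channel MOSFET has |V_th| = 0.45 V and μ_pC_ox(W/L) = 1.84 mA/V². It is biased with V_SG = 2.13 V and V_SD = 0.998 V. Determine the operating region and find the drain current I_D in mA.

V_ov = V_SG − |V_th| = 2.13 − 0.45 = 1.68 V.
Since V_SD = 0.998 V < V_ov = 1.68 V, the device is in the triode region.
I_D = k_p [V_ov · V_SD − ½ V_SD²] = 1.84 × [1.68 × 0.998 − 0.5 × 0.998²] = 2.17 mA.

Triode; I_D = 2.17 mA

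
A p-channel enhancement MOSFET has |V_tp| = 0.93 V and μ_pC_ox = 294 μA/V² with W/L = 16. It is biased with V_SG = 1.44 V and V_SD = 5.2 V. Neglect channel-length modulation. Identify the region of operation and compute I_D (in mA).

Saturation; I_D = 0.612 mA

k_p = μ_pC_ox · (W/L) = 4.704 mA/V².
V_ov = V_SG − |V_tp| = 1.44 − 0.93 = 0.51 V.
Since V_SD = 5.2 V ≥ V_ov = 0.51 V, the device is in saturation.
I_D = ½ k_p V_ov² = 0.5 × 4.704 × 0.51² = 0.612 mA.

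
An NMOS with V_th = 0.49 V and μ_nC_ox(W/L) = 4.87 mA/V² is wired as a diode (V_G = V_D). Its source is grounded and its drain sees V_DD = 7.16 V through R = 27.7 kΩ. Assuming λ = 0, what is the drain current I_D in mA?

With gate tied to drain, V_GS = V_DS ≥ V_GS − V_th, so the device is in saturation.
KCL at the drain: ½ k_n (V_GS − V_th)² = (V_DD − V_GS)/R.
Let x = V_GS − 0.49. Then 67.4 x² + x − 6.67 = 0, giving x = 0.307 V (positive root), so V_GS = 0.797 V.
I_D = (V_DD − V_GS)/R = (7.16 − 0.797) / 27.7 = 0.23 mA.

I_D = 0.230 mA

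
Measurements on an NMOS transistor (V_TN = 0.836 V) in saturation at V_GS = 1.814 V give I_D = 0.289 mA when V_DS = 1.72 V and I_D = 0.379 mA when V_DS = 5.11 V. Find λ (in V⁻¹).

With V_GS fixed, I_D ∝ (1 + λ V_DS) in saturation, so I_D2/I_D1 = (1 + λ V_DS2)/(1 + λ V_DS1).
0.379/0.289 = 1.311 = (1 + 5.11 λ)/(1 + 1.72 λ).
Solving: λ (I_D1 V_DS2 − I_D2 V_DS1) = I_D2 − I_D1, so λ = (0.379 − 0.289) / (0.289 × 5.11 − 0.379 × 1.72) = 0.09 / 0.825 = 0.109 V⁻¹.

λ = 0.109 V⁻¹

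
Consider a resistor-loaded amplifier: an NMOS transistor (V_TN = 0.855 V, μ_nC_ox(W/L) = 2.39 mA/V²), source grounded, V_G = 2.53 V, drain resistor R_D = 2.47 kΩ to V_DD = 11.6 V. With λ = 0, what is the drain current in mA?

V_GS = V_G = 2.53 V, so V_ov = 2.53 − 0.855 = 1.67 V.
Assume saturation: I_D = ½ k_n V_ov² = 0.5 × 2.39 × 1.67² = 3.35 mA, giving V_DS = V_DD − I_D R_D = 11.6 − 3.35 × 2.47 = 3.32 V.
V_DS = 3.32 V ≥ V_ov = 1.67 V, confirming saturation.

I_D = 3.35 mA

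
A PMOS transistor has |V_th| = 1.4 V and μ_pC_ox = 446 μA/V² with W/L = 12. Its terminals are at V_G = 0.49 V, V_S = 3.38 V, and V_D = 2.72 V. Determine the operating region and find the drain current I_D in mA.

Triode; I_D = 4.10 mA

V_SG = V_S − V_G = 3.38 − 0.49 = 2.89 V; V_SD = V_S − V_D = 3.38 − 2.72 = 0.66 V.
k_p = μ_pC_ox · (W/L) = 5.352 mA/V².
V_ov = V_SG − |V_th| = 2.89 − 1.4 = 1.49 V.
Since V_SD = 0.66 V < V_ov = 1.49 V, the device is in the triode region.
I_D = k_p [V_ov · V_SD − ½ V_SD²] = 5.352 × [1.49 × 0.66 − 0.5 × 0.66²] = 4.1 mA.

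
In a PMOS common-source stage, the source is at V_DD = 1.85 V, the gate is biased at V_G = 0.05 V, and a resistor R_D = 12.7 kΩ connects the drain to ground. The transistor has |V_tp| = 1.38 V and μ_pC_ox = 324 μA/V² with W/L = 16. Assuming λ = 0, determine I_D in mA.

I_D = 0.140 mA

V_SG = V_DD − V_G = 1.85 − 0.05 = 1.8 V, so V_ov = 1.8 − 1.38 = 0.42 V.
k_p = μ_pC_ox · (W/L) = 5.184 mA/V².
Assume saturation: I_D = ½ k_p V_ov² = 0.5 × 5.184 × 0.42² = 0.457 mA, giving V_SD = V_DD − I_D R_D = 1.85 − 0.457 × 12.7 = -3.96 V.
But -3.96 V < V_ov = 0.42 V, so the device is actually in triode.
In triode I_D = k_p[V_ov V_SD − ½ V_SD²] and I_D = (V_DD − V_SD)/R_D. Equating: 32.9 V_SD² − 28.65 V_SD + 1.85 = 0, giving V_SD = 0.0702 V (the root below V_ov).
I_D = (1.85 − 0.0702) / 12.7 = 0.14 mA.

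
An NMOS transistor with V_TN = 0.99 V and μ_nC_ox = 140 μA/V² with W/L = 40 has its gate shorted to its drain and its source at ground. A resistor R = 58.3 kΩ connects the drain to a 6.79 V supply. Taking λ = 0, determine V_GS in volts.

With gate tied to drain, V_GS = V_DS ≥ V_GS − V_TN, so the device is in saturation.
k_n = μ_nC_ox · (W/L) = 5.6 mA/V².
KCL at the drain: ½ k_n (V_GS − V_TN)² = (V_DD − V_GS)/R.
Let x = V_GS − 0.99. Then 163 x² + x − 5.8 = 0, giving x = 0.185 V (positive root), so V_GS = 1.18 V.
I_D = (V_DD − V_GS)/R = (6.79 − 1.18) / 58.3 = 0.0963 mA.

V_GS = 1.18 V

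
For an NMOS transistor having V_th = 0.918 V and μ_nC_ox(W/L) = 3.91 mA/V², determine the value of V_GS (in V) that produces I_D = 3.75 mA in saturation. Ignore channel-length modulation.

V_GS = 2.30 V

In saturation I_D = ½ k_n (V_GS − V_th)², so V_GS − V_th = √(2 I_D / k_n) = √(2 × 3.75 / 3.91) = 1.38 V.
V_GS = 0.918 + 1.38 = 2.3 V.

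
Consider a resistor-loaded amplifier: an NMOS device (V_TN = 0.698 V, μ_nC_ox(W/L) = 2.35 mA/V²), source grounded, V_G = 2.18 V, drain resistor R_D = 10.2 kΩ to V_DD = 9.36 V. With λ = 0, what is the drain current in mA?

I_D = 0.890 mA

V_GS = V_G = 2.18 V, so V_ov = 2.18 − 0.698 = 1.48 V.
Assume saturation: I_D = ½ k_n V_ov² = 0.5 × 2.35 × 1.48² = 2.58 mA, giving V_DS = V_DD − I_D R_D = 9.36 − 2.58 × 10.2 = -17 V.
But -17 V < V_ov = 1.48 V, so the device is actually in triode.
In triode I_D = k_n[V_ov V_DS − ½ V_DS²] and I_D = (V_DD − V_DS)/R_D. Equating: 12 V_DS² − 36.52 V_DS + 9.36 = 0, giving V_DS = 0.282 V (the root below V_ov).
I_D = (9.36 − 0.282) / 10.2 = 0.89 mA.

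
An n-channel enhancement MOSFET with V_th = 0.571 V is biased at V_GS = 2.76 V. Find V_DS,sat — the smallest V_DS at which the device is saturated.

The boundary between triode and saturation is V_DS = V_GS − V_th = V_ov.
V_ov = 2.76 − 0.571 = 2.19 V.

V_DS,sat = 2.19 V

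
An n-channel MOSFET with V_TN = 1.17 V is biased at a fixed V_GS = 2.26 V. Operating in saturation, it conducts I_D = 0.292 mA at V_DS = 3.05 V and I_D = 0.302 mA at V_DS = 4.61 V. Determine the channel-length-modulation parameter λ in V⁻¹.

λ = 0.0235 V⁻¹

With V_GS fixed, I_D ∝ (1 + λ V_DS) in saturation, so I_D2/I_D1 = (1 + λ V_DS2)/(1 + λ V_DS1).
0.302/0.292 = 1.034 = (1 + 4.61 λ)/(1 + 3.05 λ).
Solving: λ (I_D1 V_DS2 − I_D2 V_DS1) = I_D2 − I_D1, so λ = (0.302 − 0.292) / (0.292 × 4.61 − 0.302 × 3.05) = 0.01 / 0.425 = 0.0235 V⁻¹.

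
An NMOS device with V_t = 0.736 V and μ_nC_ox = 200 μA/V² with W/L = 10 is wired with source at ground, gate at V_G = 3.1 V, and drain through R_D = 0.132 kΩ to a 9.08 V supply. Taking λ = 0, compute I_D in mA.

V_GS = V_G = 3.1 V, so V_ov = 3.1 − 0.736 = 2.36 V.
k_n = μ_nC_ox · (W/L) = 2 mA/V².
Assume saturation: I_D = ½ k_n V_ov² = 0.5 × 2 × 2.36² = 5.59 mA, giving V_DS = V_DD − I_D R_D = 9.08 − 5.59 × 0.132 = 8.34 V.
V_DS = 8.34 V ≥ V_ov = 2.36 V, confirming saturation.

I_D = 5.59 mA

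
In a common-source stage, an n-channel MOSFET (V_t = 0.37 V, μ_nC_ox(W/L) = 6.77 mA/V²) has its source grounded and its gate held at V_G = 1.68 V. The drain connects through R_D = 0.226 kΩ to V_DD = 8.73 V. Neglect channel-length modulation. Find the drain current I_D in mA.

I_D = 5.81 mA

V_GS = V_G = 1.68 V, so V_ov = 1.68 − 0.37 = 1.31 V.
Assume saturation: I_D = ½ k_n V_ov² = 0.5 × 6.77 × 1.31² = 5.81 mA, giving V_DS = V_DD − I_D R_D = 8.73 − 5.81 × 0.226 = 7.42 V.
V_DS = 7.42 V ≥ V_ov = 1.31 V, confirming saturation.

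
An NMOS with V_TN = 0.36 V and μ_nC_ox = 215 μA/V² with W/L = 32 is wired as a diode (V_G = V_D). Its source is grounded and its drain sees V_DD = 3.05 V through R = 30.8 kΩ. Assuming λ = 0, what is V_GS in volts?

V_GS = 0.515 V

With gate tied to drain, V_GS = V_DS ≥ V_GS − V_TN, so the device is in saturation.
k_n = μ_nC_ox · (W/L) = 6.88 mA/V².
KCL at the drain: ½ k_n (V_GS − V_TN)² = (V_DD − V_GS)/R.
Let x = V_GS − 0.36. Then 106 x² + x − 2.69 = 0, giving x = 0.155 V (positive root), so V_GS = 0.515 V.
I_D = (V_DD − V_GS)/R = (3.05 − 0.515) / 30.8 = 0.0823 mA.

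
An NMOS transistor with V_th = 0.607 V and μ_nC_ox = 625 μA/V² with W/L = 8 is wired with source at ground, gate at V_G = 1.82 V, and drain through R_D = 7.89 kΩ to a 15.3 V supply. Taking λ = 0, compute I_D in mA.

V_GS = V_G = 1.82 V, so V_ov = 1.82 − 0.607 = 1.21 V.
k_n = μ_nC_ox · (W/L) = 5 mA/V².
Assume saturation: I_D = ½ k_n V_ov² = 0.5 × 5 × 1.21² = 3.68 mA, giving V_DS = V_DD − I_D R_D = 15.3 − 3.68 × 7.89 = -13.7 V.
But -13.7 V < V_ov = 1.21 V, so the device is actually in triode.
In triode I_D = k_n[V_ov V_DS − ½ V_DS²] and I_D = (V_DD − V_DS)/R_D. Equating: 19.7 V_DS² − 48.85 V_DS + 15.3 = 0, giving V_DS = 0.368 V (the root below V_ov).
I_D = (15.3 − 0.368) / 7.89 = 1.89 mA.

I_D = 1.89 mA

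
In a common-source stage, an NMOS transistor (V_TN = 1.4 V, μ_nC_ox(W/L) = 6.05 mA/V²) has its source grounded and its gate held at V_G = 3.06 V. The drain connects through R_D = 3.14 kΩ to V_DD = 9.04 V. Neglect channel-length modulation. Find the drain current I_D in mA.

I_D = 2.78 mA

V_GS = V_G = 3.06 V, so V_ov = 3.06 − 1.4 = 1.66 V.
Assume saturation: I_D = ½ k_n V_ov² = 0.5 × 6.05 × 1.66² = 8.34 mA, giving V_DS = V_DD − I_D R_D = 9.04 − 8.34 × 3.14 = -17.1 V.
But -17.1 V < V_ov = 1.66 V, so the device is actually in triode.
In triode I_D = k_n[V_ov V_DS − ½ V_DS²] and I_D = (V_DD − V_DS)/R_D. Equating: 9.5 V_DS² − 32.54 V_DS + 9.04 = 0, giving V_DS = 0.305 V (the root below V_ov).
I_D = (9.04 − 0.305) / 3.14 = 2.78 mA.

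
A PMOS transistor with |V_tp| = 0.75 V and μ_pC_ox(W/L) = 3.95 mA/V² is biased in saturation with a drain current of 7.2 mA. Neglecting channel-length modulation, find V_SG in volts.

V_SG = 2.66 V

In saturation I_D = ½ k_p (V_SG − |V_tp|)², so V_SG − |V_tp| = √(2 I_D / k_p) = √(2 × 7.2 / 3.95) = 1.91 V.
V_SG = 0.75 + 1.91 = 2.66 V.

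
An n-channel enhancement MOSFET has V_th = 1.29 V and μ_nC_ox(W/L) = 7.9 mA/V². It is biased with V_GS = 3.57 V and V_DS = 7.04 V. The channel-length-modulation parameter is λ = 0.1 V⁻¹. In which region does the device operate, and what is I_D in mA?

Saturation; I_D = 35.0 mA

V_ov = V_GS − V_th = 3.57 − 1.29 = 2.28 V.
Since V_DS = 7.04 V ≥ V_ov = 2.28 V, the device is in saturation.
I_D = ½ k_n V_ov² (1 + λ V_DS) = 0.5 × 7.9 × 2.28² × (1 + 0.1 × 7.04) = 35 mA.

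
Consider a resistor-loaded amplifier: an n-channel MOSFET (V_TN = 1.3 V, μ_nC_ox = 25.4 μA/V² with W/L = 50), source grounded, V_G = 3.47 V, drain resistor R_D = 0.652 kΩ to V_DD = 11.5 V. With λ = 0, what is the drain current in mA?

I_D = 2.99 mA

V_GS = V_G = 3.47 V, so V_ov = 3.47 − 1.3 = 2.17 V.
k_n = μ_nC_ox · (W/L) = 1.27 mA/V².
Assume saturation: I_D = ½ k_n V_ov² = 0.5 × 1.27 × 2.17² = 2.99 mA, giving V_DS = V_DD − I_D R_D = 11.5 − 2.99 × 0.652 = 9.55 V.
V_DS = 9.55 V ≥ V_ov = 2.17 V, confirming saturation.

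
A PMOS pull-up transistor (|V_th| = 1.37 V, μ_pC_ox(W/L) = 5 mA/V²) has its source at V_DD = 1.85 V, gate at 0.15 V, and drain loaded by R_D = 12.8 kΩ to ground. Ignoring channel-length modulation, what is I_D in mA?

I_D = 0.137 mA

V_SG = V_DD − V_G = 1.85 − 0.15 = 1.7 V, so V_ov = 1.7 − 1.37 = 0.33 V.
Assume saturation: I_D = ½ k_p V_ov² = 0.5 × 5 × 0.33² = 0.272 mA, giving V_SD = V_DD − I_D R_D = 1.85 − 0.272 × 12.8 = -1.63 V.
But -1.63 V < V_ov = 0.33 V, so the device is actually in triode.
In triode I_D = k_p[V_ov V_SD − ½ V_SD²] and I_D = (V_DD − V_SD)/R_D. Equating: 32 V_SD² − 22.12 V_SD + 1.85 = 0, giving V_SD = 0.0973 V (the root below V_ov).
I_D = (1.85 − 0.0973) / 12.8 = 0.137 mA.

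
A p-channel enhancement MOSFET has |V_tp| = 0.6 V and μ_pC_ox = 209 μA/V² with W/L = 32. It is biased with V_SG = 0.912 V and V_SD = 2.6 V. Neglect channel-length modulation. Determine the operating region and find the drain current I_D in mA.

Saturation; I_D = 0.326 mA

k_p = μ_pC_ox · (W/L) = 6.688 mA/V².
V_ov = V_SG − |V_tp| = 0.912 − 0.6 = 0.312 V.
Since V_SD = 2.6 V ≥ V_ov = 0.312 V, the device is in saturation.
I_D = ½ k_p V_ov² = 0.5 × 6.688 × 0.312² = 0.326 mA.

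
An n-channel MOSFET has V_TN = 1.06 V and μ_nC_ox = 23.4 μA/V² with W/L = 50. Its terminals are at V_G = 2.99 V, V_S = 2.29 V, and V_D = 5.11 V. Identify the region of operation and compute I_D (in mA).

Cutoff; I_D = 0 mA

V_GS = V_G − V_S = 2.99 − 2.29 = 0.7 V; V_DS = V_D − V_S = 5.11 − 2.29 = 2.82 V.
V_GS = 0.7 V < V_TN = 1.06 V, so the transistor is in cutoff.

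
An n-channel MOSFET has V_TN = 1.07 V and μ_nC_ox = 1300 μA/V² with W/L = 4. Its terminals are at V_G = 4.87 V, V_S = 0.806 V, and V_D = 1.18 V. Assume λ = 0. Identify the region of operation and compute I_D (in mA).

Triode; I_D = 5.46 mA

V_GS = V_G − V_S = 4.87 − 0.806 = 4.06 V; V_DS = V_D − V_S = 1.18 − 0.806 = 0.374 V.
k_n = μ_nC_ox · (W/L) = 5.2 mA/V².
V_ov = V_GS − V_TN = 4.06 − 1.07 = 2.99 V.
Since V_DS = 0.374 V < V_ov = 2.99 V, the device is in the triode region.
I_D = k_n [V_ov · V_DS − ½ V_DS²] = 5.2 × [2.99 × 0.374 − 0.5 × 0.374²] = 5.46 mA.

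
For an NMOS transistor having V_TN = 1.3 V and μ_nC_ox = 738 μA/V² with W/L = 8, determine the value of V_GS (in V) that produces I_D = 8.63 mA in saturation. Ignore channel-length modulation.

k_n = μ_nC_ox · (W/L) = 5.904 mA/V².
In saturation I_D = ½ k_n (V_GS − V_TN)², so V_GS − V_TN = √(2 I_D / k_n) = √(2 × 8.63 / 5.904) = 1.71 V.
V_GS = 1.3 + 1.71 = 3.01 V.

V_GS = 3.01 V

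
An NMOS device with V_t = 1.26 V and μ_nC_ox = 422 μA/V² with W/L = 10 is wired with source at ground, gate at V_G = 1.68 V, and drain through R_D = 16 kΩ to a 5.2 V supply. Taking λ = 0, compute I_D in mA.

V_GS = V_G = 1.68 V, so V_ov = 1.68 − 1.26 = 0.42 V.
k_n = μ_nC_ox · (W/L) = 4.22 mA/V².
Assume saturation: I_D = ½ k_n V_ov² = 0.5 × 4.22 × 0.42² = 0.372 mA, giving V_DS = V_DD − I_D R_D = 5.2 − 0.372 × 16 = -0.755 V.
But -0.755 V < V_ov = 0.42 V, so the device is actually in triode.
In triode I_D = k_n[V_ov V_DS − ½ V_DS²] and I_D = (V_DD − V_DS)/R_D. Equating: 33.8 V_DS² − 29.36 V_DS + 5.2 = 0, giving V_DS = 0.248 V (the root below V_ov).
I_D = (5.2 − 0.248) / 16 = 0.31 mA.

I_D = 0.310 mA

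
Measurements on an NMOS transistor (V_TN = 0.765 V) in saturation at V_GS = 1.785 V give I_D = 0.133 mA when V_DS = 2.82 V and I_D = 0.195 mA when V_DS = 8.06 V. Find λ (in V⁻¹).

With V_GS fixed, I_D ∝ (1 + λ V_DS) in saturation, so I_D2/I_D1 = (1 + λ V_DS2)/(1 + λ V_DS1).
0.195/0.133 = 1.466 = (1 + 8.06 λ)/(1 + 2.82 λ).
Solving: λ (I_D1 V_DS2 − I_D2 V_DS1) = I_D2 − I_D1, so λ = (0.195 − 0.133) / (0.133 × 8.06 − 0.195 × 2.82) = 0.062 / 0.522 = 0.119 V⁻¹.

λ = 0.119 V⁻¹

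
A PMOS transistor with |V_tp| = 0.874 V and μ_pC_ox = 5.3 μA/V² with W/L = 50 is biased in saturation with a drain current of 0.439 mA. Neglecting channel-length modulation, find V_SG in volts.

V_SG = 2.69 V

k_p = μ_pC_ox · (W/L) = 0.265 mA/V².
In saturation I_D = ½ k_p (V_SG − |V_tp|)², so V_SG − |V_tp| = √(2 I_D / k_p) = √(2 × 0.439 / 0.265) = 1.82 V.
V_SG = 0.874 + 1.82 = 2.69 V.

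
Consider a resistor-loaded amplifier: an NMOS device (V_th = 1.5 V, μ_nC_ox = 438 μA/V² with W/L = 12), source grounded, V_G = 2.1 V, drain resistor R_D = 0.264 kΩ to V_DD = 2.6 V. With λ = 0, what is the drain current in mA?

V_GS = V_G = 2.1 V, so V_ov = 2.1 − 1.5 = 0.6 V.
k_n = μ_nC_ox · (W/L) = 5.256 mA/V².
Assume saturation: I_D = ½ k_n V_ov² = 0.5 × 5.256 × 0.6² = 0.946 mA, giving V_DS = V_DD − I_D R_D = 2.6 − 0.946 × 0.264 = 2.35 V.
V_DS = 2.35 V ≥ V_ov = 0.6 V, confirming saturation.

I_D = 0.946 mA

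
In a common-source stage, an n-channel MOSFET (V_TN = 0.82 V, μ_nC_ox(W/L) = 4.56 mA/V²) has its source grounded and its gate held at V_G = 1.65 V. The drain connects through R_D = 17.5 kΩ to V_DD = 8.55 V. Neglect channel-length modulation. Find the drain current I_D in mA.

I_D = 0.481 mA

V_GS = V_G = 1.65 V, so V_ov = 1.65 − 0.82 = 0.83 V.
Assume saturation: I_D = ½ k_n V_ov² = 0.5 × 4.56 × 0.83² = 1.57 mA, giving V_DS = V_DD − I_D R_D = 8.55 − 1.57 × 17.5 = -18.9 V.
But -18.9 V < V_ov = 0.83 V, so the device is actually in triode.
In triode I_D = k_n[V_ov V_DS − ½ V_DS²] and I_D = (V_DD − V_DS)/R_D. Equating: 39.9 V_DS² − 67.23 V_DS + 8.55 = 0, giving V_DS = 0.139 V (the root below V_ov).
I_D = (8.55 − 0.139) / 17.5 = 0.481 mA.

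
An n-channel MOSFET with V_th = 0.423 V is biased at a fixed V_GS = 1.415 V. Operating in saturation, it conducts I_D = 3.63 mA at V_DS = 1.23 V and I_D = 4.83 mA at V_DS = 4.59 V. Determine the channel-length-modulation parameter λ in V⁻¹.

λ = 0.112 V⁻¹

With V_GS fixed, I_D ∝ (1 + λ V_DS) in saturation, so I_D2/I_D1 = (1 + λ V_DS2)/(1 + λ V_DS1).
4.83/3.63 = 1.331 = (1 + 4.59 λ)/(1 + 1.23 λ).
Solving: λ (I_D1 V_DS2 − I_D2 V_DS1) = I_D2 − I_D1, so λ = (4.83 − 3.63) / (3.63 × 4.59 − 4.83 × 1.23) = 1.2 / 10.7 = 0.112 V⁻¹.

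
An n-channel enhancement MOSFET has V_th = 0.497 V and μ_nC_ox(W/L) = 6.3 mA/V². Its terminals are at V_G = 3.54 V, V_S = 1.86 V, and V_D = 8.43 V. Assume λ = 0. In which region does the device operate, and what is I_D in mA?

V_GS = V_G − V_S = 3.54 − 1.86 = 1.68 V; V_DS = V_D − V_S = 8.43 − 1.86 = 6.57 V.
V_ov = V_GS − V_th = 1.68 − 0.497 = 1.18 V.
Since V_DS = 6.57 V ≥ V_ov = 1.18 V, the device is in saturation.
I_D = ½ k_n V_ov² = 0.5 × 6.3 × 1.18² = 4.41 mA.

Saturation; I_D = 4.41 mA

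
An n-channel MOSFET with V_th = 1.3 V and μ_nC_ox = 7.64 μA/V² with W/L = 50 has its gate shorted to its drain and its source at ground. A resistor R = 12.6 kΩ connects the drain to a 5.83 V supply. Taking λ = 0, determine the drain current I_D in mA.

I_D = 0.266 mA

With gate tied to drain, V_GS = V_DS ≥ V_GS − V_th, so the device is in saturation.
k_n = μ_nC_ox · (W/L) = 0.382 mA/V².
KCL at the drain: ½ k_n (V_GS − V_th)² = (V_DD − V_GS)/R.
Let x = V_GS − 1.3. Then 2.41 x² + x − 4.53 = 0, giving x = 1.18 V (positive root), so V_GS = 2.48 V.
I_D = (V_DD − V_GS)/R = (5.83 − 2.48) / 12.6 = 0.266 mA.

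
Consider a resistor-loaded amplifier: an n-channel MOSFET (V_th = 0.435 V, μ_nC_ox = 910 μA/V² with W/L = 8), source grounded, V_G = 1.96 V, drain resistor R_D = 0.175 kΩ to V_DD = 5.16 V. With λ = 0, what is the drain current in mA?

V_GS = V_G = 1.96 V, so V_ov = 1.96 − 0.435 = 1.52 V.
k_n = μ_nC_ox · (W/L) = 7.28 mA/V².
Assume saturation: I_D = ½ k_n V_ov² = 0.5 × 7.28 × 1.52² = 8.47 mA, giving V_DS = V_DD − I_D R_D = 5.16 − 8.47 × 0.175 = 3.68 V.
V_DS = 3.68 V ≥ V_ov = 1.52 V, confirming saturation.

I_D = 8.47 mA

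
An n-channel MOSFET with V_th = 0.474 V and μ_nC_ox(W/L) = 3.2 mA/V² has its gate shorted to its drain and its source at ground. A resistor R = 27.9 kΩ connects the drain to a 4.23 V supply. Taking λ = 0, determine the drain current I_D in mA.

With gate tied to drain, V_GS = V_DS ≥ V_GS − V_th, so the device is in saturation.
KCL at the drain: ½ k_n (V_GS − V_th)² = (V_DD − V_GS)/R.
Let x = V_GS − 0.474. Then 44.6 x² + x − 3.756 = 0, giving x = 0.279 V (positive root), so V_GS = 0.753 V.
I_D = (V_DD − V_GS)/R = (4.23 − 0.753) / 27.9 = 0.125 mA.

I_D = 0.125 mA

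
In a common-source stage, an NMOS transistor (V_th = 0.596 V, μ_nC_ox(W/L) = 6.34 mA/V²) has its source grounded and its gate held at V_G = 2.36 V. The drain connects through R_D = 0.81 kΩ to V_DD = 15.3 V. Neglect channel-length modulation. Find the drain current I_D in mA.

V_GS = V_G = 2.36 V, so V_ov = 2.36 − 0.596 = 1.76 V.
Assume saturation: I_D = ½ k_n V_ov² = 0.5 × 6.34 × 1.76² = 9.86 mA, giving V_DS = V_DD − I_D R_D = 15.3 − 9.86 × 0.81 = 7.31 V.
V_DS = 7.31 V ≥ V_ov = 1.76 V, confirming saturation.

I_D = 9.86 mA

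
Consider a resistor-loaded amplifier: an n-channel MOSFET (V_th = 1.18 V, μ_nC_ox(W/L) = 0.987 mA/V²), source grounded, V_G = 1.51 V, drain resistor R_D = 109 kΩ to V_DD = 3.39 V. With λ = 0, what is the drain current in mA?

V_GS = V_G = 1.51 V, so V_ov = 1.51 − 1.18 = 0.33 V.
Assume saturation: I_D = ½ k_n V_ov² = 0.5 × 0.987 × 0.33² = 0.0537 mA, giving V_DS = V_DD − I_D R_D = 3.39 − 0.0537 × 109 = -2.47 V.
But -2.47 V < V_ov = 0.33 V, so the device is actually in triode.
In triode I_D = k_n[V_ov V_DS − ½ V_DS²] and I_D = (V_DD − V_DS)/R_D. Equating: 53.8 V_DS² − 36.5 V_DS + 3.39 = 0, giving V_DS = 0.111 V (the root below V_ov).
I_D = (3.39 − 0.111) / 109 = 0.0301 mA.

I_D = 0.0301 mA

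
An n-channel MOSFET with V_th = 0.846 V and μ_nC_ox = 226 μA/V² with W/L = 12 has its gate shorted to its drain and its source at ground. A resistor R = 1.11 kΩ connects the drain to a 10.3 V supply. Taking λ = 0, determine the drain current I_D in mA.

I_D = 6.54 mA

With gate tied to drain, V_GS = V_DS ≥ V_GS − V_th, so the device is in saturation.
k_n = μ_nC_ox · (W/L) = 2.712 mA/V².
KCL at the drain: ½ k_n (V_GS − V_th)² = (V_DD − V_GS)/R.
Let x = V_GS − 0.846. Then 1.51 x² + x − 9.454 = 0, giving x = 2.2 V (positive root), so V_GS = 3.04 V.
I_D = (V_DD − V_GS)/R = (10.3 − 3.04) / 1.11 = 6.54 mA.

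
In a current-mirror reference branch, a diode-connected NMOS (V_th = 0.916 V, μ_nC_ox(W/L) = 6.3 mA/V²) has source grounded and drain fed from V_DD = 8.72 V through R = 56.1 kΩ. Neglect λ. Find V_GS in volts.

With gate tied to drain, V_GS = V_DS ≥ V_GS − V_th, so the device is in saturation.
KCL at the drain: ½ k_n (V_GS − V_th)² = (V_DD − V_GS)/R.
Let x = V_GS − 0.916. Then 177 x² + x − 7.804 = 0, giving x = 0.207 V (positive root), so V_GS = 1.12 V.
I_D = (V_DD − V_GS)/R = (8.72 − 1.12) / 56.1 = 0.135 mA.

V_GS = 1.12 V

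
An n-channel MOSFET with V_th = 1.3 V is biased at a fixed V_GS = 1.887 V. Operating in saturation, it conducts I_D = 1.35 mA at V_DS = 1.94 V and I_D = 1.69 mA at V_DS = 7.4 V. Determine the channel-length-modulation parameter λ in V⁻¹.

λ = 0.0507 V⁻¹

With V_GS fixed, I_D ∝ (1 + λ V_DS) in saturation, so I_D2/I_D1 = (1 + λ V_DS2)/(1 + λ V_DS1).
1.69/1.35 = 1.252 = (1 + 7.4 λ)/(1 + 1.94 λ).
Solving: λ (I_D1 V_DS2 − I_D2 V_DS1) = I_D2 − I_D1, so λ = (1.69 − 1.35) / (1.35 × 7.4 − 1.69 × 1.94) = 0.34 / 6.71 = 0.0507 V⁻¹.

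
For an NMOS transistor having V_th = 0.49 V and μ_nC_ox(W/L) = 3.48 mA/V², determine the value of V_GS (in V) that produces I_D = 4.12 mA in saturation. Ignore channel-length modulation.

In saturation I_D = ½ k_n (V_GS − V_th)², so V_GS − V_th = √(2 I_D / k_n) = √(2 × 4.12 / 3.48) = 1.54 V.
V_GS = 0.49 + 1.54 = 2.03 V.

V_GS = 2.03 V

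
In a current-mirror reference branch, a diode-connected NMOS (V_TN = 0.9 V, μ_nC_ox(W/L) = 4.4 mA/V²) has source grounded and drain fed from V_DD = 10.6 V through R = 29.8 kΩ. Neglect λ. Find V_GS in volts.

With gate tied to drain, V_GS = V_DS ≥ V_GS − V_TN, so the device is in saturation.
KCL at the drain: ½ k_n (V_GS − V_TN)² = (V_DD − V_GS)/R.
Let x = V_GS − 0.9. Then 65.6 x² + x − 9.7 = 0, giving x = 0.377 V (positive root), so V_GS = 1.28 V.
I_D = (V_DD − V_GS)/R = (10.6 − 1.28) / 29.8 = 0.313 mA.

V_GS = 1.28 V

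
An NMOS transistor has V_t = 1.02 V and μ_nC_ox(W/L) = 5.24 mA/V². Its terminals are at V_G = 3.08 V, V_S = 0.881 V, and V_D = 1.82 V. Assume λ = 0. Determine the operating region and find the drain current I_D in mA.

Triode; I_D = 3.49 mA

V_GS = V_G − V_S = 3.08 − 0.881 = 2.2 V; V_DS = V_D − V_S = 1.82 − 0.881 = 0.939 V.
V_ov = V_GS − V_t = 2.2 − 1.02 = 1.18 V.
Since V_DS = 0.939 V < V_ov = 1.18 V, the device is in the triode region.
I_D = k_n [V_ov · V_DS − ½ V_DS²] = 5.24 × [1.18 × 0.939 − 0.5 × 0.939²] = 3.49 mA.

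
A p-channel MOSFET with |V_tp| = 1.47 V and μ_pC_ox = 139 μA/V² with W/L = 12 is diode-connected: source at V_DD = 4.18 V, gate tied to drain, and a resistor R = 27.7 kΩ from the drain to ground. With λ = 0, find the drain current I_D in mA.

I_D = 0.0862 mA

With gate tied to drain, V_SG = V_SD ≥ V_SG − |V_tp|, so the device is in saturation.
k_p = μ_pC_ox · (W/L) = 1.668 mA/V².
KCL at the drain: ½ k_p (V_SG − |V_tp|)² = (V_DD − V_SG)/R.
Let x = V_SG − 1.47. Then 23.1 x² + x − 2.71 = 0, giving x = 0.322 V (positive root), so V_SG = 1.79 V.
I_D = (V_DD − V_SG)/R = (4.18 − 1.79) / 27.7 = 0.0862 mA.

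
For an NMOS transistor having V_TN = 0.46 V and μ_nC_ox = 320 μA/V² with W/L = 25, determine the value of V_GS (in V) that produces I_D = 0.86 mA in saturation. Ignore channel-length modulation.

V_GS = 0.924 V

k_n = μ_nC_ox · (W/L) = 8 mA/V².
In saturation I_D = ½ k_n (V_GS − V_TN)², so V_GS − V_TN = √(2 I_D / k_n) = √(2 × 0.86 / 8) = 0.464 V.
V_GS = 0.46 + 0.464 = 0.924 V.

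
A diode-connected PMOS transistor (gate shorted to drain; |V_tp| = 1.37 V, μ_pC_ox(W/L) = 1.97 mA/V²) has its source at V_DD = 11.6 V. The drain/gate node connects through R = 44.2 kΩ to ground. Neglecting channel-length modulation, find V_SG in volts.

V_SG = 1.84 V

With gate tied to drain, V_SG = V_SD ≥ V_SG − |V_tp|, so the device is in saturation.
KCL at the drain: ½ k_p (V_SG − |V_tp|)² = (V_DD − V_SG)/R.
Let x = V_SG − 1.37. Then 43.5 x² + x − 10.23 = 0, giving x = 0.473 V (positive root), so V_SG = 1.84 V.
I_D = (V_DD − V_SG)/R = (11.6 − 1.84) / 44.2 = 0.221 mA.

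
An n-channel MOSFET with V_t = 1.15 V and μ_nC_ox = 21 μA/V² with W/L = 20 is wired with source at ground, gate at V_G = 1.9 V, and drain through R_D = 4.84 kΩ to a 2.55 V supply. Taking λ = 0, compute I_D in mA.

I_D = 0.118 mA

V_GS = V_G = 1.9 V, so V_ov = 1.9 − 1.15 = 0.75 V.
k_n = μ_nC_ox · (W/L) = 0.42 mA/V².
Assume saturation: I_D = ½ k_n V_ov² = 0.5 × 0.42 × 0.75² = 0.118 mA, giving V_DS = V_DD − I_D R_D = 2.55 − 0.118 × 4.84 = 1.98 V.
V_DS = 1.98 V ≥ V_ov = 0.75 V, confirming saturation.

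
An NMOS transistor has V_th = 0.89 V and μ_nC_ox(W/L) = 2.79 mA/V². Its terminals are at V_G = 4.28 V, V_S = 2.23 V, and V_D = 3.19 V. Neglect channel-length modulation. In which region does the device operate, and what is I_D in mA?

Triode; I_D = 1.82 mA

V_GS = V_G − V_S = 4.28 − 2.23 = 2.05 V; V_DS = V_D − V_S = 3.19 − 2.23 = 0.96 V.
V_ov = V_GS − V_th = 2.05 − 0.89 = 1.16 V.
Since V_DS = 0.96 V < V_ov = 1.16 V, the device is in the triode region.
I_D = k_n [V_ov · V_DS − ½ V_DS²] = 2.79 × [1.16 × 0.96 − 0.5 × 0.96²] = 1.82 mA.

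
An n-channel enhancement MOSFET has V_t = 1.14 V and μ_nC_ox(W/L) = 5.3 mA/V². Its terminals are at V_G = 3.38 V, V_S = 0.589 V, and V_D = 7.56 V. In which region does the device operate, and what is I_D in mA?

Saturation; I_D = 7.22 mA

V_GS = V_G − V_S = 3.38 − 0.589 = 2.79 V; V_DS = V_D − V_S = 7.56 − 0.589 = 6.97 V.
V_ov = V_GS − V_t = 2.79 − 1.14 = 1.65 V.
Since V_DS = 6.97 V ≥ V_ov = 1.65 V, the device is in saturation.
I_D = ½ k_n V_ov² = 0.5 × 5.3 × 1.65² = 7.22 mA.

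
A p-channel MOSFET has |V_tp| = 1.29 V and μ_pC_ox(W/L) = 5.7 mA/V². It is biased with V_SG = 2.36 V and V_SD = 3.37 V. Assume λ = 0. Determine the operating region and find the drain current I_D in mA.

Saturation; I_D = 3.26 mA

V_ov = V_SG − |V_tp| = 2.36 − 1.29 = 1.07 V.
Since V_SD = 3.37 V ≥ V_ov = 1.07 V, the device is in saturation.
I_D = ½ k_p V_ov² = 0.5 × 5.7 × 1.07² = 3.26 mA.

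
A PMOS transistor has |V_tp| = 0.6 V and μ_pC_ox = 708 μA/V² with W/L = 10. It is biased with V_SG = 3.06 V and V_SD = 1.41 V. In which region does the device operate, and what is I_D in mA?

k_p = μ_pC_ox · (W/L) = 7.08 mA/V².
V_ov = V_SG − |V_tp| = 3.06 − 0.6 = 2.46 V.
Since V_SD = 1.41 V < V_ov = 2.46 V, the device is in the triode region.
I_D = k_p [V_ov · V_SD − ½ V_SD²] = 7.08 × [2.46 × 1.41 − 0.5 × 1.41²] = 17.5 mA.

Triode; I_D = 17.5 mA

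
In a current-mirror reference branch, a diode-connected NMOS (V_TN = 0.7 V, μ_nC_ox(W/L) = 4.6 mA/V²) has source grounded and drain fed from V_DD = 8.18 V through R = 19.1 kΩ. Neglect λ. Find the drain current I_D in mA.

With gate tied to drain, V_GS = V_DS ≥ V_GS − V_TN, so the device is in saturation.
KCL at the drain: ½ k_n (V_GS − V_TN)² = (V_DD − V_GS)/R.
Let x = V_GS − 0.7. Then 43.9 x² + x − 7.48 = 0, giving x = 0.401 V (positive root), so V_GS = 1.1 V.
I_D = (V_DD − V_GS)/R = (8.18 − 1.1) / 19.1 = 0.371 mA.

I_D = 0.371 mA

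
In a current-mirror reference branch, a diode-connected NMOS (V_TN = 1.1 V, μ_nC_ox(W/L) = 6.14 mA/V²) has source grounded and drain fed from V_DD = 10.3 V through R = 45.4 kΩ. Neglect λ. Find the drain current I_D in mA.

With gate tied to drain, V_GS = V_DS ≥ V_GS − V_TN, so the device is in saturation.
KCL at the drain: ½ k_n (V_GS − V_TN)² = (V_DD − V_GS)/R.
Let x = V_GS − 1.1. Then 139 x² + x − 9.2 = 0, giving x = 0.253 V (positive root), so V_GS = 1.35 V.
I_D = (V_DD − V_GS)/R = (10.3 − 1.35) / 45.4 = 0.197 mA.

I_D = 0.197 mA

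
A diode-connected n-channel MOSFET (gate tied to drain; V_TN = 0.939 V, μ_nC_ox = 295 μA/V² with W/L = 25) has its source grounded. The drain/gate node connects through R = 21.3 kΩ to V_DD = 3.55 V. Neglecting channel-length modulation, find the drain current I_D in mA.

I_D = 0.114 mA

With gate tied to drain, V_GS = V_DS ≥ V_GS − V_TN, so the device is in saturation.
k_n = μ_nC_ox · (W/L) = 7.375 mA/V².
KCL at the drain: ½ k_n (V_GS − V_TN)² = (V_DD − V_GS)/R.
Let x = V_GS − 0.939. Then 78.5 x² + x − 2.611 = 0, giving x = 0.176 V (positive root), so V_GS = 1.12 V.
I_D = (V_DD − V_GS)/R = (3.55 − 1.12) / 21.3 = 0.114 mA.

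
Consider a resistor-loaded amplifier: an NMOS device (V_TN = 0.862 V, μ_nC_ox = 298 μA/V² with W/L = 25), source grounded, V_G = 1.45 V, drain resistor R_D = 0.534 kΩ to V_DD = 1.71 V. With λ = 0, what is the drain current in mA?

V_GS = V_G = 1.45 V, so V_ov = 1.45 − 0.862 = 0.588 V.
k_n = μ_nC_ox · (W/L) = 7.45 mA/V².
Assume saturation: I_D = ½ k_n V_ov² = 0.5 × 7.45 × 0.588² = 1.29 mA, giving V_DS = V_DD − I_D R_D = 1.71 − 1.29 × 0.534 = 1.02 V.
V_DS = 1.02 V ≥ V_ov = 0.588 V, confirming saturation.

I_D = 1.29 mA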